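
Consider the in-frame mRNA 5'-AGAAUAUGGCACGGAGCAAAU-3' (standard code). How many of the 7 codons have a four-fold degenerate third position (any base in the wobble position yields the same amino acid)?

Codon 1 AGA (Arg): third position 2-fold.
Codon 2 AUA (Ile): third position 3-fold.
Codon 3 UGG (Trp): third position 1-fold.
Codon 4 CAC (His): third position 2-fold.
Codon 5 GGA (Gly): third position 4-fold.
Codon 6 GCA (Ala): third position 4-fold.
Codon 7 AAU (Asn): third position 2-fold.
Four-fold degenerate third positions: 2.

2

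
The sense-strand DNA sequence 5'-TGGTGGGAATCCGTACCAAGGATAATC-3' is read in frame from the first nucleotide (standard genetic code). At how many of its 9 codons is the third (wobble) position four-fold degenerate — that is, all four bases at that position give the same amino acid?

Codon 1 TGG (Trp): third position 1-fold.
Codon 2 TGG (Trp): third position 1-fold.
Codon 3 GAA (Glu): third position 2-fold.
Codon 4 TCC (Ser): third position 4-fold.
Codon 5 GTA (Val): third position 4-fold.
Codon 6 CCA (Pro): third position 4-fold.
Codon 7 AGG (Arg): third position 2-fold.
Codon 8 ATA (Ile): third position 3-fold.
Codon 9 ATC (Ile): third position 3-fold.
Four-fold degenerate third positions: 3.

3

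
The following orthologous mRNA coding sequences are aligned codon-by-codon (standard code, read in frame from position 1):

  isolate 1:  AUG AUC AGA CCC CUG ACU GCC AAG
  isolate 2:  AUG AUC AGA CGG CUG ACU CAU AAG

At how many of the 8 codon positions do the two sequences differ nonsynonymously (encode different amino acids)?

Codon 1: AUG Met / AUG Met — identical.
Codon 2: AUC Ile / AUC Ile — identical.
Codon 3: AGA Arg / AGA Arg — identical.
Codon 4: CCC Pro / CGG Arg — nonsynonymous.
Codon 5: CUG Leu / CUG Leu — identical.
Codon 6: ACU Thr / ACU Thr — identical.
Codon 7: GCC Ala / CAU His — nonsynonymous.
Codon 8: AAG Lys / AAG Lys — identical.
Nonsynonymous differences: 2.

2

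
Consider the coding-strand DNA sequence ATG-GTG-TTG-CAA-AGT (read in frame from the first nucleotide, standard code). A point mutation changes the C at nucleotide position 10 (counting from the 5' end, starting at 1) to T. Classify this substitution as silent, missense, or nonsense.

Position 10 falls in codon 4: CAA → Gln.
After the substitution the codon is TAA → Stop.
The new codon is a stop codon, so this is a nonsense mutation.

nonsense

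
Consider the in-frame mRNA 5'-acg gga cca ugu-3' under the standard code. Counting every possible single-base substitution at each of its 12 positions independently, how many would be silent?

Codon 1 (ACG, Thr): 3 synonymous substitutions.
Codon 2 (GGA, Gly): 3 synonymous substitutions.
Codon 3 (CCA, Pro): 3 synonymous substitutions.
Codon 4 (UGU, Cys): 1 synonymous substitution.
Total: 3 + 3 + 3 + 1 = 10.

10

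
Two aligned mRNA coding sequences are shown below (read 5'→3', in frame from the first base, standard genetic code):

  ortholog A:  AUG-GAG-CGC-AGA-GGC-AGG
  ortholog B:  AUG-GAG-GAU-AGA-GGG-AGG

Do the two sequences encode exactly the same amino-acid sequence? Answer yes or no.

Codon 1: AUG Met / AUG Met — identical.
Codon 2: GAG Glu / GAG Glu — identical.
Codon 3: CGC Arg / GAU Asp — nonsynonymous.
Codon 4: AGA Arg / AGA Arg — identical.
Codon 5: GGC Gly / GGG Gly — synonymous.
Codon 6: AGG Arg / AGG Arg — identical.
Nonsynonymous differences: 1 → different protein.

no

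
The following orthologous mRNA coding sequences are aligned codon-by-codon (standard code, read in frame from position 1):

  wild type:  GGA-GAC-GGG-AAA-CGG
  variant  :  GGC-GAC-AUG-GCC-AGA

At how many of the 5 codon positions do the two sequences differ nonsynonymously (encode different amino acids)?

Codon 1: GGA Gly / GGC Gly — synonymous.
Codon 2: GAC Asp / GAC Asp — identical.
Codon 3: GGG Gly / AUG Met — nonsynonymous.
Codon 4: AAA Lys / GCC Ala — nonsynonymous.
Codon 5: CGG Arg / AGA Arg — synonymous.
Nonsynonymous differences: 2.

2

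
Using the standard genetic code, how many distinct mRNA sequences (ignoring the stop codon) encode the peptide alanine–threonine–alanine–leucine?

Ala: 4 codons.
Thr: 4 codons.
Ala: 4 codons.
Leu: 6 codons.
4 × 4 × 4 × 6 = 384.

384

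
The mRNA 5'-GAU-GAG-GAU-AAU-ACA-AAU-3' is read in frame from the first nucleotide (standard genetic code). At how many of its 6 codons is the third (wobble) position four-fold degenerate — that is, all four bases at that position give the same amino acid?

1

Codon 1 GAU (Asp): third position 2-fold.
Codon 2 GAG (Glu): third position 2-fold.
Codon 3 GAU (Asp): third position 2-fold.
Codon 4 AAU (Asn): third position 2-fold.
Codon 5 ACA (Thr): third position 4-fold.
Codon 6 AAU (Asn): third position 2-fold.
Four-fold degenerate third positions: 1.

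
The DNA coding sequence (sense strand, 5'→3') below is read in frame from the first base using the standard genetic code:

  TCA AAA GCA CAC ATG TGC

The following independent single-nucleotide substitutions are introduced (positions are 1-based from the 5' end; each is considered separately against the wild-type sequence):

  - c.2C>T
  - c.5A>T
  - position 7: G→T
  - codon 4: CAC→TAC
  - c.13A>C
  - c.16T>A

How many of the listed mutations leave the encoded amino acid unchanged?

0

Codon 1: TCA (Ser) → TTA (Leu) — missense.
Codon 2: AAA (Lys) → ATA (Ile) — missense.
Codon 3: GCA (Ala) → TCA (Ser) — missense.
Codon 4: CAC (His) → TAC (Tyr) — missense.
Codon 5: ATG (Met) → CTG (Leu) — missense.
Codon 6: TGC (Cys) → AGC (Ser) — missense.
Synonymous: 0 of 6.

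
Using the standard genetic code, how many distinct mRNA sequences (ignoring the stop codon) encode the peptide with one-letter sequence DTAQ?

64

Asp: 2 codons.
Thr: 4 codons.
Ala: 4 codons.
Gln: 2 codons.
2 × 4 × 4 × 2 = 64.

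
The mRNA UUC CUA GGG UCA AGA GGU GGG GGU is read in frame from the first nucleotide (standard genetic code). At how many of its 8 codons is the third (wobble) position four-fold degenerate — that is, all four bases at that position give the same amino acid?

6

Codon 1 UUC (Phe): third position 2-fold.
Codon 2 CUA (Leu): third position 4-fold.
Codon 3 GGG (Gly): third position 4-fold.
Codon 4 UCA (Ser): third position 4-fold.
Codon 5 AGA (Arg): third position 2-fold.
Codon 6 GGU (Gly): third position 4-fold.
Codon 7 GGG (Gly): third position 4-fold.
Codon 8 GGU (Gly): third position 4-fold.
Four-fold degenerate third positions: 6.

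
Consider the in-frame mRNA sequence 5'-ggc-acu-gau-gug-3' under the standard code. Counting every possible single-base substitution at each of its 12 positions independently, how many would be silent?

10

Codon 1 (GGC, Gly): 3 synonymous substitutions.
Codon 2 (ACU, Thr): 3 synonymous substitutions.
Codon 3 (GAU, Asp): 1 synonymous substitution.
Codon 4 (GUG, Val): 3 synonymous substitutions.
Total: 3 + 3 + 1 + 3 = 10.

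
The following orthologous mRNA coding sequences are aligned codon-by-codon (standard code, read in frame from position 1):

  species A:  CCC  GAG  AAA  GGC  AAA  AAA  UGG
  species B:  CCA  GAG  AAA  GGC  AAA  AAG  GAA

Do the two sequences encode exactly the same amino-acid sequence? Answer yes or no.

no

Codon 1: CCC Pro / CCA Pro — synonymous.
Codon 2: GAG Glu / GAG Glu — identical.
Codon 3: AAA Lys / AAA Lys — identical.
Codon 4: GGC Gly / GGC Gly — identical.
Codon 5: AAA Lys / AAA Lys — identical.
Codon 6: AAA Lys / AAG Lys — synonymous.
Codon 7: UGG Trp / GAA Glu — nonsynonymous.
Nonsynonymous differences: 1 → different protein.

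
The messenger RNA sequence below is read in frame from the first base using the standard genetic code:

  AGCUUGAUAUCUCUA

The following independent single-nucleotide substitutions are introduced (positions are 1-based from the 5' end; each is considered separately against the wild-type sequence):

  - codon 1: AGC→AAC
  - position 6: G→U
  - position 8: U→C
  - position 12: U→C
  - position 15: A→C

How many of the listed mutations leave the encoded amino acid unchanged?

2

Codon 1: AGC (Ser) → AAC (Asn) — missense.
Codon 2: UUG (Leu) → UUU (Phe) — missense.
Codon 3: AUA (Ile) → ACA (Thr) — missense.
Codon 4: UCU (Ser) → UCC (Ser) — synonymous.
Codon 5: CUA (Leu) → CUC (Leu) — synonymous.
Synonymous: 2 of 5.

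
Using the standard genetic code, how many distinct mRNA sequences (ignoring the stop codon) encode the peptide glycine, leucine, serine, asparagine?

Gly: 4 codons.
Leu: 6 codons.
Ser: 6 codons.
Asn: 2 codons.
4 × 6 × 6 × 2 = 288.

288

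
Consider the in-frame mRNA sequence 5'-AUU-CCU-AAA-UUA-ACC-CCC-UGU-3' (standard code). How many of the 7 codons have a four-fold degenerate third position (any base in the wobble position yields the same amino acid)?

3

Codon 1 AUU (Ile): third position 3-fold.
Codon 2 CCU (Pro): third position 4-fold.
Codon 3 AAA (Lys): third position 2-fold.
Codon 4 UUA (Leu): third position 2-fold.
Codon 5 ACC (Thr): third position 4-fold.
Codon 6 CCC (Pro): third position 4-fold.
Codon 7 UGU (Cys): third position 2-fold.
Four-fold degenerate third positions: 3.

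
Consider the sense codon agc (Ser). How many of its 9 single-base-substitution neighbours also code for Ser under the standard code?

1

Position 1: none → 0 synonymous.
Position 2: none → 0 synonymous.
Position 3: AGU → 1 synonymous.
Total: 0 + 0 + 1 = 1.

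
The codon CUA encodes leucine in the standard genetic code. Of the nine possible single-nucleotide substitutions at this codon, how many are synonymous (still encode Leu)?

4

Position 1: UUA → 1 synonymous.
Position 2: none → 0 synonymous.
Position 3: CUU, CUC, CUG → 3 synonymous.
Total: 1 + 0 + 3 = 4.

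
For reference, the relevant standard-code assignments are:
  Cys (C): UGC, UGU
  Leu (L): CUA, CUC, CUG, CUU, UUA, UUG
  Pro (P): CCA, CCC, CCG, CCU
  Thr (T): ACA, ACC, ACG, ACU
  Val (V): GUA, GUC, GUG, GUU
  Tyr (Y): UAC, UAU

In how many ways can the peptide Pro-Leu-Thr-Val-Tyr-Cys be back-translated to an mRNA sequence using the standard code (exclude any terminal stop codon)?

1536

Pro: 4 codons.
Leu: 6 codons.
Thr: 4 codons.
Val: 4 codons.
Tyr: 2 codons.
Cys: 2 codons.
4 × 6 × 4 × 4 × 2 × 2 = 1536.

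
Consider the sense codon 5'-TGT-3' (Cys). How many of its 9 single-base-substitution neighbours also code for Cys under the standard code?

Position 1: none → 0 synonymous.
Position 2: none → 0 synonymous.
Position 3: TGC → 1 synonymous.
Total: 0 + 0 + 1 = 1.

1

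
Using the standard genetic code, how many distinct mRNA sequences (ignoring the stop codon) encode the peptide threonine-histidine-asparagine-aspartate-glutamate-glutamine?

128

Thr: 4 codons.
His: 2 codons.
Asn: 2 codons.
Asp: 2 codons.
Glu: 2 codons.
Gln: 2 codons.
4 × 2 × 2 × 2 × 2 × 2 = 128.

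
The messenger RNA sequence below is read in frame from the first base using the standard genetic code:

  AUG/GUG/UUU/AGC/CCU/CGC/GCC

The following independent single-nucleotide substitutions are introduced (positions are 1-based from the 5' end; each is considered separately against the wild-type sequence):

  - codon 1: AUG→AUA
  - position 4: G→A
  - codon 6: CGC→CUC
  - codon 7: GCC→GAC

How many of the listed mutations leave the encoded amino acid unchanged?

Codon 1: AUG (Met) → AUA (Ile) — missense.
Codon 2: GUG (Val) → AUG (Met) — missense.
Codon 6: CGC (Arg) → CUC (Leu) — missense.
Codon 7: GCC (Ala) → GAC (Asp) — missense.
Synonymous: 0 of 4.

0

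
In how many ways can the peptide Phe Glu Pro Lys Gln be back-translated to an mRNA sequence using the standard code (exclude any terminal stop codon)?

64

Phe: 2 codons.
Glu: 2 codons.
Pro: 4 codons.
Lys: 2 codons.
Gln: 2 codons.
2 × 2 × 4 × 2 × 2 = 64.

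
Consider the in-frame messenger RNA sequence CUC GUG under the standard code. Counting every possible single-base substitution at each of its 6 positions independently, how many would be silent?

6

Codon 1 (CUC, Leu): 3 synonymous substitutions.
Codon 2 (GUG, Val): 3 synonymous substitutions.
Total: 3 + 3 = 6.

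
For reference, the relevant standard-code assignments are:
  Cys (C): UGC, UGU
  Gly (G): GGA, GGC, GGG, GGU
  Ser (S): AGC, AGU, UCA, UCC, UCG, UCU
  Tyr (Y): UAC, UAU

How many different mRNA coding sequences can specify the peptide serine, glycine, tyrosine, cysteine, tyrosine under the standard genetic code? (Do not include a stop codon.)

Ser: 6 codons.
Gly: 4 codons.
Tyr: 2 codons.
Cys: 2 codons.
Tyr: 2 codons.
6 × 4 × 2 × 2 × 2 = 192.

192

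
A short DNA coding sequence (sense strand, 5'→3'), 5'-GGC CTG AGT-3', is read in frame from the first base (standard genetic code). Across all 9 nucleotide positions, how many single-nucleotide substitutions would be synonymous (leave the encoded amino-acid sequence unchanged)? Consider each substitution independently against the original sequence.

Codon 1 (GGC, Gly): 3 synonymous substitutions.
Codon 2 (CTG, Leu): 4 synonymous substitutions.
Codon 3 (AGT, Ser): 1 synonymous substitution.
Total: 3 + 4 + 1 = 8.

8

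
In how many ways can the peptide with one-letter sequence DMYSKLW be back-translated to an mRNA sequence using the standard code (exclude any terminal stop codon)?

Asp: 2 codons.
Met: 1 codon.
Tyr: 2 codons.
Ser: 6 codons.
Lys: 2 codons.
Leu: 6 codons.
Trp: 1 codon.
2 × 1 × 2 × 6 × 2 × 6 × 1 = 288.

288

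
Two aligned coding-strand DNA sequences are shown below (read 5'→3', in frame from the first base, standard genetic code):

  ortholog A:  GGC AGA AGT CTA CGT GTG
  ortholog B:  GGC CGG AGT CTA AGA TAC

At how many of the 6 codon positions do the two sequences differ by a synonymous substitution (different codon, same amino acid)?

2

Codon 1: GGC Gly / GGC Gly — identical.
Codon 2: AGA Arg / CGG Arg — synonymous.
Codon 3: AGT Ser / AGT Ser — identical.
Codon 4: CTA Leu / CTA Leu — identical.
Codon 5: CGT Arg / AGA Arg — synonymous.
Codon 6: GTG Val / TAC Tyr — nonsynonymous.
Synonymous differences: 2.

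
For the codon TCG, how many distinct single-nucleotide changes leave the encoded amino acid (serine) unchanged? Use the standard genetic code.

3

Position 1: none → 0 synonymous.
Position 2: none → 0 synonymous.
Position 3: TCT, TCC, TCA → 3 synonymous.
Total: 0 + 0 + 3 = 3.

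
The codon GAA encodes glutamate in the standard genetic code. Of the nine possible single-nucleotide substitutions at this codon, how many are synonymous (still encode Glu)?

Position 1: none → 0 synonymous.
Position 2: none → 0 synonymous.
Position 3: GAG → 1 synonymous.
Total: 0 + 0 + 1 = 1.

1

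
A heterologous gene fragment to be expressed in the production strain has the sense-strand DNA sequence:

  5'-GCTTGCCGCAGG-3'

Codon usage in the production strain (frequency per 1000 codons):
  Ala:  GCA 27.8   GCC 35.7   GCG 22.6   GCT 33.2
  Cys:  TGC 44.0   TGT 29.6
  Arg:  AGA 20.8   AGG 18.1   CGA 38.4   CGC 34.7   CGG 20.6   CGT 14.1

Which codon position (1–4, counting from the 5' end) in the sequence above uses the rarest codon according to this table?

Codon 1 GCT (Ala): 33.2 per 1000.
Codon 2 TGC (Cys): 44.0 per 1000.
Codon 3 CGC (Arg): 34.7 per 1000.
Codon 4 AGG (Arg): 18.1 per 1000.
Lowest frequency is 18.1 at codon 4.

4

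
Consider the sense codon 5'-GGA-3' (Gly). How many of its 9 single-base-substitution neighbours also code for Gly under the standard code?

Position 1: none → 0 synonymous.
Position 2: none → 0 synonymous.
Position 3: GGU, GGC, GGG → 3 synonymous.
Total: 0 + 0 + 3 = 3.

3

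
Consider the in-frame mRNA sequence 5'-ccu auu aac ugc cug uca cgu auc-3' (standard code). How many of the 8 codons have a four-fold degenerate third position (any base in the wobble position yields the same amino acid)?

4

Codon 1 CCU (Pro): third position 4-fold.
Codon 2 AUU (Ile): third position 3-fold.
Codon 3 AAC (Asn): third position 2-fold.
Codon 4 UGC (Cys): third position 2-fold.
Codon 5 CUG (Leu): third position 4-fold.
Codon 6 UCA (Ser): third position 4-fold.
Codon 7 CGU (Arg): third position 4-fold.
Codon 8 AUC (Ile): third position 3-fold.
Four-fold degenerate third positions: 4.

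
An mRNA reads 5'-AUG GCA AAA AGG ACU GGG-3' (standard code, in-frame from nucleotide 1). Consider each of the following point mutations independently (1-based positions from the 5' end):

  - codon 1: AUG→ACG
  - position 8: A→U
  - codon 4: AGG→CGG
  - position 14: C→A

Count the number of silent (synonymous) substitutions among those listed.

1

Codon 1: AUG (Met) → ACG (Thr) — missense.
Codon 3: AAA (Lys) → AUA (Ile) — missense.
Codon 4: AGG (Arg) → CGG (Arg) — synonymous.
Codon 5: ACU (Thr) → AAU (Asn) — missense.
Synonymous: 1 of 4.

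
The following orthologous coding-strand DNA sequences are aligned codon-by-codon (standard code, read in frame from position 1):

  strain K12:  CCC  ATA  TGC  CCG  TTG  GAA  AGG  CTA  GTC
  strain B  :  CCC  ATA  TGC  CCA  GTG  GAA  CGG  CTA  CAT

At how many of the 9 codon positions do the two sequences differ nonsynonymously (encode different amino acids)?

Codon 1: CCC Pro / CCC Pro — identical.
Codon 2: ATA Ile / ATA Ile — identical.
Codon 3: TGC Cys / TGC Cys — identical.
Codon 4: CCG Pro / CCA Pro — synonymous.
Codon 5: TTG Leu / GTG Val — nonsynonymous.
Codon 6: GAA Glu / GAA Glu — identical.
Codon 7: AGG Arg / CGG Arg — synonymous.
Codon 8: CTA Leu / CTA Leu — identical.
Codon 9: GTC Val / CAT His — nonsynonymous.
Nonsynonymous differences: 2.

2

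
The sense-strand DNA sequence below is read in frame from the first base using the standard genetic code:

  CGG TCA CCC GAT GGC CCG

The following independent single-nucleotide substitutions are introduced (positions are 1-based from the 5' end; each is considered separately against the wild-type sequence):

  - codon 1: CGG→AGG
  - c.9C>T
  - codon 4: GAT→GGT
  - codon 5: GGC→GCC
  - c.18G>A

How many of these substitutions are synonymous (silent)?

3

Codon 1: CGG (Arg) → AGG (Arg) — synonymous.
Codon 3: CCC (Pro) → CCT (Pro) — synonymous.
Codon 4: GAT (Asp) → GGT (Gly) — missense.
Codon 5: GGC (Gly) → GCC (Ala) — missense.
Codon 6: CCG (Pro) → CCA (Pro) — synonymous.
Synonymous: 3 of 5.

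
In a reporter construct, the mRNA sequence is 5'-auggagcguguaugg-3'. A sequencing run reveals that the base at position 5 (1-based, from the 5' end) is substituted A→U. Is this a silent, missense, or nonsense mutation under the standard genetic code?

missense

Position 5 falls in codon 2: GAG → Glu.
After the substitution the codon is GUG → Val.
Glu ≠ Val, so this is a missense mutation.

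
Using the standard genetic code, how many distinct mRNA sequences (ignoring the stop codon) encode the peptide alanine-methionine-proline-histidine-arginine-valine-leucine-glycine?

Ala: 4 codons.
Met: 1 codon.
Pro: 4 codons.
His: 2 codons.
Arg: 6 codons.
Val: 4 codons.
Leu: 6 codons.
Gly: 4 codons.
4 × 1 × 4 × 2 × 6 × 4 × 6 × 4 = 18432.

18432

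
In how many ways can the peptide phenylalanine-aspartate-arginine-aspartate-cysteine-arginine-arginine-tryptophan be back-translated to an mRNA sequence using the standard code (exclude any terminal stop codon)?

3456

Phe: 2 codons.
Asp: 2 codons.
Arg: 6 codons.
Asp: 2 codons.
Cys: 2 codons.
Arg: 6 codons.
Arg: 6 codons.
Trp: 1 codon.
2 × 2 × 6 × 2 × 2 × 6 × 6 × 1 = 3456.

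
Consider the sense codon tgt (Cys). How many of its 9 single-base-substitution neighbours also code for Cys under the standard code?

1

Position 1: none → 0 synonymous.
Position 2: none → 0 synonymous.
Position 3: TGC → 1 synonymous.
Total: 0 + 0 + 1 = 1.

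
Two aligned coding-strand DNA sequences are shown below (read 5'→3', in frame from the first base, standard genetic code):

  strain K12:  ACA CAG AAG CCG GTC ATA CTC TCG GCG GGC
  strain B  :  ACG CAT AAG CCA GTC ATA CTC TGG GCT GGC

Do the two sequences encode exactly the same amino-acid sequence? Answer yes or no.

no

Codon 1: ACA Thr / ACG Thr — synonymous.
Codon 2: CAG Gln / CAT His — nonsynonymous.
Codon 3: AAG Lys / AAG Lys — identical.
Codon 4: CCG Pro / CCA Pro — synonymous.
Codon 5: GTC Val / GTC Val — identical.
Codon 6: ATA Ile / ATA Ile — identical.
Codon 7: CTC Leu / CTC Leu — identical.
Codon 8: TCG Ser / TGG Trp — nonsynonymous.
Codon 9: GCG Ala / GCT Ala — synonymous.
Codon 10: GGC Gly / GGC Gly — identical.
Nonsynonymous differences: 2 → different protein.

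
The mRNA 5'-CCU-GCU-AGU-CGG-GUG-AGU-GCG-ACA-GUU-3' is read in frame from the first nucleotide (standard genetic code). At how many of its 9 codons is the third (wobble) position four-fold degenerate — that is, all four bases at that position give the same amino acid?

7

Codon 1 CCU (Pro): third position 4-fold.
Codon 2 GCU (Ala): third position 4-fold.
Codon 3 AGU (Ser): third position 2-fold.
Codon 4 CGG (Arg): third position 4-fold.
Codon 5 GUG (Val): third position 4-fold.
Codon 6 AGU (Ser): third position 2-fold.
Codon 7 GCG (Ala): third position 4-fold.
Codon 8 ACA (Thr): third position 4-fold.
Codon 9 GUU (Val): third position 4-fold.
Four-fold degenerate third positions: 7.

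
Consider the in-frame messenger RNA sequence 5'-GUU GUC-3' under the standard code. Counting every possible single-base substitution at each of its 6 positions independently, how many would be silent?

6

Codon 1 (GUU, Val): 3 synonymous substitutions.
Codon 2 (GUC, Val): 3 synonymous substitutions.
Total: 3 + 3 = 6.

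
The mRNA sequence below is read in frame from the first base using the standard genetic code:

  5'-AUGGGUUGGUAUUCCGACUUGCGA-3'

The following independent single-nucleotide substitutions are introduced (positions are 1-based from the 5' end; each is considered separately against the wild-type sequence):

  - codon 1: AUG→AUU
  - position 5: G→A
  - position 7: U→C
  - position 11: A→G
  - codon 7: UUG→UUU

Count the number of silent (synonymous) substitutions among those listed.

Codon 1: AUG (Met) → AUU (Ile) — missense.
Codon 2: GGU (Gly) → GAU (Asp) — missense.
Codon 3: UGG (Trp) → CGG (Arg) — missense.
Codon 4: UAU (Tyr) → UGU (Cys) — missense.
Codon 7: UUG (Leu) → UUU (Phe) — missense.
Synonymous: 0 of 5.

0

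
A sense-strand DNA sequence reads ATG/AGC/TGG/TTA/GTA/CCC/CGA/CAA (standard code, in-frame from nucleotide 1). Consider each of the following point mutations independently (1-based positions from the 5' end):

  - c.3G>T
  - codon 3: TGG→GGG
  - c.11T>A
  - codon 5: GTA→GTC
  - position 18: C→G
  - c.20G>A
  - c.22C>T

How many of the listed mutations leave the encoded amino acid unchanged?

Codon 1: ATG (Met) → ATT (Ile) — missense.
Codon 3: TGG (Trp) → GGG (Gly) — missense.
Codon 4: TTA (Leu) → TAA (Stop) — nonsense.
Codon 5: GTA (Val) → GTC (Val) — synonymous.
Codon 6: CCC (Pro) → CCG (Pro) — synonymous.
Codon 7: CGA (Arg) → CAA (Gln) — missense.
Codon 8: CAA (Gln) → TAA (Stop) — nonsense.
Synonymous: 2 of 7.

2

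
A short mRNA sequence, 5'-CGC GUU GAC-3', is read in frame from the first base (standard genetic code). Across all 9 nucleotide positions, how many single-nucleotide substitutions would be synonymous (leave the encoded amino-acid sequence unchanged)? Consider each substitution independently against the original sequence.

Codon 1 (CGC, Arg): 3 synonymous substitutions.
Codon 2 (GUU, Val): 3 synonymous substitutions.
Codon 3 (GAC, Asp): 1 synonymous substitution.
Total: 3 + 3 + 1 = 7.

7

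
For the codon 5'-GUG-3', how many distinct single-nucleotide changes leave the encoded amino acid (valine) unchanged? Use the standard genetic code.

3

Position 1: none → 0 synonymous.
Position 2: none → 0 synonymous.
Position 3: GUU, GUC, GUA → 3 synonymous.
Total: 0 + 0 + 3 = 3.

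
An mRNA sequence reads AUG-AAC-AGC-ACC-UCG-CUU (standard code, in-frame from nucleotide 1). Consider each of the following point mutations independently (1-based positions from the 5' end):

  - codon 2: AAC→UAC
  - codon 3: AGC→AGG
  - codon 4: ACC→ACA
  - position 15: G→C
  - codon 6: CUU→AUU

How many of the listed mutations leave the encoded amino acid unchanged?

2

Codon 2: AAC (Asn) → UAC (Tyr) — missense.
Codon 3: AGC (Ser) → AGG (Arg) — missense.
Codon 4: ACC (Thr) → ACA (Thr) — synonymous.
Codon 5: UCG (Ser) → UCC (Ser) — synonymous.
Codon 6: CUU (Leu) → AUU (Ile) — missense.
Synonymous: 2 of 5.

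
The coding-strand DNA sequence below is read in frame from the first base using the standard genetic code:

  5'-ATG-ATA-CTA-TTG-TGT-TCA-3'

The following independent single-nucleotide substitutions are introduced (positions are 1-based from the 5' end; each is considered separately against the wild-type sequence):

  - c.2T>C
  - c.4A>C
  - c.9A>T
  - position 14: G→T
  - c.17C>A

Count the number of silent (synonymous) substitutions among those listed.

Codon 1: ATG (Met) → ACG (Thr) — missense.
Codon 2: ATA (Ile) → CTA (Leu) — missense.
Codon 3: CTA (Leu) → CTT (Leu) — synonymous.
Codon 5: TGT (Cys) → TTT (Phe) — missense.
Codon 6: TCA (Ser) → TAA (Stop) — nonsense.
Synonymous: 1 of 5.

1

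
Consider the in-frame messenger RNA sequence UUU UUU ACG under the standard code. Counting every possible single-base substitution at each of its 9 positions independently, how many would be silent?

Codon 1 (UUU, Phe): 1 synonymous substitution.
Codon 2 (UUU, Phe): 1 synonymous substitution.
Codon 3 (ACG, Thr): 3 synonymous substitutions.
Total: 1 + 1 + 3 = 5.

5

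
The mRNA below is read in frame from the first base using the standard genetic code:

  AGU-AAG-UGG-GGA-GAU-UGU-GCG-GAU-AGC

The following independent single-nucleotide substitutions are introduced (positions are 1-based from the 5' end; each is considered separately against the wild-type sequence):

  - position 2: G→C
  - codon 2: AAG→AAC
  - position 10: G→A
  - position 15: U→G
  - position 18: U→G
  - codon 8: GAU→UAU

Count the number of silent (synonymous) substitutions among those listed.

0

Codon 1: AGU (Ser) → ACU (Thr) — missense.
Codon 2: AAG (Lys) → AAC (Asn) — missense.
Codon 4: GGA (Gly) → AGA (Arg) — missense.
Codon 5: GAU (Asp) → GAG (Glu) — missense.
Codon 6: UGU (Cys) → UGG (Trp) — missense.
Codon 8: GAU (Asp) → UAU (Tyr) — missense.
Synonymous: 0 of 6.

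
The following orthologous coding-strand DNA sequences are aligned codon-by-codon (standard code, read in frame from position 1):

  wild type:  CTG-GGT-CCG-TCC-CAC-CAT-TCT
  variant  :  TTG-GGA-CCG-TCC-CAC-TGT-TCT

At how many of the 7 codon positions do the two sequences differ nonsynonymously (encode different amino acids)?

1

Codon 1: CTG Leu / TTG Leu — synonymous.
Codon 2: GGT Gly / GGA Gly — synonymous.
Codon 3: CCG Pro / CCG Pro — identical.
Codon 4: TCC Ser / TCC Ser — identical.
Codon 5: CAC His / CAC His — identical.
Codon 6: CAT His / TGT Cys — nonsynonymous.
Codon 7: TCT Ser / TCT Ser — identical.
Nonsynonymous differences: 1.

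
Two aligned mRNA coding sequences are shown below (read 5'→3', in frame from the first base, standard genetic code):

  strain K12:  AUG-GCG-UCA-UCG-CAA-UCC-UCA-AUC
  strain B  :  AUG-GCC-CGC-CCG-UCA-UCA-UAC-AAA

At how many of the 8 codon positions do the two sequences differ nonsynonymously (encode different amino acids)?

5

Codon 1: AUG Met / AUG Met — identical.
Codon 2: GCG Ala / GCC Ala — synonymous.
Codon 3: UCA Ser / CGC Arg — nonsynonymous.
Codon 4: UCG Ser / CCG Pro — nonsynonymous.
Codon 5: CAA Gln / UCA Ser — nonsynonymous.
Codon 6: UCC Ser / UCA Ser — synonymous.
Codon 7: UCA Ser / UAC Tyr — nonsynonymous.
Codon 8: AUC Ile / AAA Lys — nonsynonymous.
Nonsynonymous differences: 5.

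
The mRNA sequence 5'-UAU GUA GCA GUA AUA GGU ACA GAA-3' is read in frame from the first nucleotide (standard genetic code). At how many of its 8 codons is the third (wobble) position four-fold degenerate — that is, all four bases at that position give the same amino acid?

Codon 1 UAU (Tyr): third position 2-fold.
Codon 2 GUA (Val): third position 4-fold.
Codon 3 GCA (Ala): third position 4-fold.
Codon 4 GUA (Val): third position 4-fold.
Codon 5 AUA (Ile): third position 3-fold.
Codon 6 GGU (Gly): third position 4-fold.
Codon 7 ACA (Thr): third position 4-fold.
Codon 8 GAA (Glu): third position 2-fold.
Four-fold degenerate third positions: 5.

5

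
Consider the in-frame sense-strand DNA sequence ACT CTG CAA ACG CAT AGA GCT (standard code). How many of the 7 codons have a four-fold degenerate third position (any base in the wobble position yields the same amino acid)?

4

Codon 1 ACT (Thr): third position 4-fold.
Codon 2 CTG (Leu): third position 4-fold.
Codon 3 CAA (Gln): third position 2-fold.
Codon 4 ACG (Thr): third position 4-fold.
Codon 5 CAT (His): third position 2-fold.
Codon 6 AGA (Arg): third position 2-fold.
Codon 7 GCT (Ala): third position 4-fold.
Four-fold degenerate third positions: 4.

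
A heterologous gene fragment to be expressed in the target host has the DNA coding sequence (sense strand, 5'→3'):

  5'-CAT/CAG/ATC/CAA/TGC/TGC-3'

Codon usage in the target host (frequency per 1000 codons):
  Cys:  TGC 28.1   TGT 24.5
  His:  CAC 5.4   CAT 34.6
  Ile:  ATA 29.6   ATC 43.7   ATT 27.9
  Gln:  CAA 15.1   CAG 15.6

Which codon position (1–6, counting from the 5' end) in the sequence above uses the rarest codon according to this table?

4

Codon 1 CAT (His): 34.6 per 1000.
Codon 2 CAG (Gln): 15.6 per 1000.
Codon 3 ATC (Ile): 43.7 per 1000.
Codon 4 CAA (Gln): 15.1 per 1000.
Codon 5 TGC (Cys): 28.1 per 1000.
Codon 6 TGC (Cys): 28.1 per 1000.
Lowest frequency is 15.1 at codon 4.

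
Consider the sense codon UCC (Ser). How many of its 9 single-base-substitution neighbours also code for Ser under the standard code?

3

Position 1: none → 0 synonymous.
Position 2: none → 0 synonymous.
Position 3: UCU, UCA, UCG → 3 synonymous.
Total: 0 + 0 + 3 = 3.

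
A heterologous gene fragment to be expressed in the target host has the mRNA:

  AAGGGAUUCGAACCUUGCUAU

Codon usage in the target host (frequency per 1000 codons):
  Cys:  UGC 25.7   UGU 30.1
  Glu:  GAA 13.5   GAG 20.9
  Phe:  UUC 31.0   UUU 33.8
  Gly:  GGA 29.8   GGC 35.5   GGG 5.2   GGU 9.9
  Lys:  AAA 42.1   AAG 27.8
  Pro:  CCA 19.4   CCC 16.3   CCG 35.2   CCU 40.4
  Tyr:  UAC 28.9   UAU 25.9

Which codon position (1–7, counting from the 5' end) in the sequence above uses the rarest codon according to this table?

4

Codon 1 AAG (Lys): 27.8 per 1000.
Codon 2 GGA (Gly): 29.8 per 1000.
Codon 3 UUC (Phe): 31.0 per 1000.
Codon 4 GAA (Glu): 13.5 per 1000.
Codon 5 CCU (Pro): 40.4 per 1000.
Codon 6 UGC (Cys): 25.7 per 1000.
Codon 7 UAU (Tyr): 25.9 per 1000.
Lowest frequency is 13.5 at codon 4.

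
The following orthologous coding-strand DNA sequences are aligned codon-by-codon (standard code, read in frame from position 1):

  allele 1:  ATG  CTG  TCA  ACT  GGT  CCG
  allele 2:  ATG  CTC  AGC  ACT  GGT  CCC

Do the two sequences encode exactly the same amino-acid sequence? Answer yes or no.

Codon 1: ATG Met / ATG Met — identical.
Codon 2: CTG Leu / CTC Leu — synonymous.
Codon 3: TCA Ser / AGC Ser — synonymous.
Codon 4: ACT Thr / ACT Thr — identical.
Codon 5: GGT Gly / GGT Gly — identical.
Codon 6: CCG Pro / CCC Pro — synonymous.
Nonsynonymous differences: 0 → same protein.

yes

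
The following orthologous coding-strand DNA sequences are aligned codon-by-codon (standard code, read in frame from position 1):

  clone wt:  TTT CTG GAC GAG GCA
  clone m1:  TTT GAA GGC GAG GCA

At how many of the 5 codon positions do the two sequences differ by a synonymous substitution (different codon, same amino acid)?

Codon 1: TTT Phe / TTT Phe — identical.
Codon 2: CTG Leu / GAA Glu — nonsynonymous.
Codon 3: GAC Asp / GGC Gly — nonsynonymous.
Codon 4: GAG Glu / GAG Glu — identical.
Codon 5: GCA Ala / GCA Ala — identical.
Synonymous differences: 0.

0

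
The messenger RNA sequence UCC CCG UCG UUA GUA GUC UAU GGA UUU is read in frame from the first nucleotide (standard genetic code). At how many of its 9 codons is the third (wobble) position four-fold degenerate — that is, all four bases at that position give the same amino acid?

Codon 1 UCC (Ser): third position 4-fold.
Codon 2 CCG (Pro): third position 4-fold.
Codon 3 UCG (Ser): third position 4-fold.
Codon 4 UUA (Leu): third position 2-fold.
Codon 5 GUA (Val): third position 4-fold.
Codon 6 GUC (Val): third position 4-fold.
Codon 7 UAU (Tyr): third position 2-fold.
Codon 8 GGA (Gly): third position 4-fold.
Codon 9 UUU (Phe): third position 2-fold.
Four-fold degenerate third positions: 6.

6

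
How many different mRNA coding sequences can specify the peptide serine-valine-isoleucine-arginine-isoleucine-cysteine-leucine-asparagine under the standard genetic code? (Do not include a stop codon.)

Ser: 6 codons.
Val: 4 codons.
Ile: 3 codons.
Arg: 6 codons.
Ile: 3 codons.
Cys: 2 codons.
Leu: 6 codons.
Asn: 2 codons.
6 × 4 × 3 × 6 × 3 × 2 × 6 × 2 = 31104.

31104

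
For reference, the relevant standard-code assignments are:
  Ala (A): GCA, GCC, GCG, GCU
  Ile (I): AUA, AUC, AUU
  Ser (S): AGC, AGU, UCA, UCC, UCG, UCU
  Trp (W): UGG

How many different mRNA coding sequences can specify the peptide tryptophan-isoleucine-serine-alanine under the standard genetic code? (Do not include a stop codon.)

Trp: 1 codon.
Ile: 3 codons.
Ser: 6 codons.
Ala: 4 codons.
1 × 3 × 6 × 4 = 72.

72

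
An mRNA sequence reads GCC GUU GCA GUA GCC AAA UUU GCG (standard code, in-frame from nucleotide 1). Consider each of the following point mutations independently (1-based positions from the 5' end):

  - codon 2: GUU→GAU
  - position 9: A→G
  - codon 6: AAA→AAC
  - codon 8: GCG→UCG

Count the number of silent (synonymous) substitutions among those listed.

1

Codon 2: GUU (Val) → GAU (Asp) — missense.
Codon 3: GCA (Ala) → GCG (Ala) — synonymous.
Codon 6: AAA (Lys) → AAC (Asn) — missense.
Codon 8: GCG (Ala) → UCG (Ser) — missense.
Synonymous: 1 of 4.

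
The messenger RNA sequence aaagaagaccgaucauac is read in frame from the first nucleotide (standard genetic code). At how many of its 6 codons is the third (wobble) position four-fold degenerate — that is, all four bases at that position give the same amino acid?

Codon 1 AAA (Lys): third position 2-fold.
Codon 2 GAA (Glu): third position 2-fold.
Codon 3 GAC (Asp): third position 2-fold.
Codon 4 CGA (Arg): third position 4-fold.
Codon 5 UCA (Ser): third position 4-fold.
Codon 6 UAC (Tyr): third position 2-fold.
Four-fold degenerate third positions: 2.

2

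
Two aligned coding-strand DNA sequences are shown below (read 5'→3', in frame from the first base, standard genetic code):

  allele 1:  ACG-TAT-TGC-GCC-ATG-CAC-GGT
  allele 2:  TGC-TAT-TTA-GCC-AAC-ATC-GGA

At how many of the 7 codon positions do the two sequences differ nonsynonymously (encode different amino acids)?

Codon 1: ACG Thr / TGC Cys — nonsynonymous.
Codon 2: TAT Tyr / TAT Tyr — identical.
Codon 3: TGC Cys / TTA Leu — nonsynonymous.
Codon 4: GCC Ala / GCC Ala — identical.
Codon 5: ATG Met / AAC Asn — nonsynonymous.
Codon 6: CAC His / ATC Ile — nonsynonymous.
Codon 7: GGT Gly / GGA Gly — synonymous.
Nonsynonymous differences: 4.

4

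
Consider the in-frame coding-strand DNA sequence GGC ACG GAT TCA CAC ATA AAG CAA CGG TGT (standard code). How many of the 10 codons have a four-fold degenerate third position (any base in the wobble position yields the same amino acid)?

Codon 1 GGC (Gly): third position 4-fold.
Codon 2 ACG (Thr): third position 4-fold.
Codon 3 GAT (Asp): third position 2-fold.
Codon 4 TCA (Ser): third position 4-fold.
Codon 5 CAC (His): third position 2-fold.
Codon 6 ATA (Ile): third position 3-fold.
Codon 7 AAG (Lys): third position 2-fold.
Codon 8 CAA (Gln): third position 2-fold.
Codon 9 CGG (Arg): third position 4-fold.
Codon 10 TGT (Cys): third position 2-fold.
Four-fold degenerate third positions: 4.

4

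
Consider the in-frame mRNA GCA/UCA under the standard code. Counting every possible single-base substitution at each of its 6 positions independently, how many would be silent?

Codon 1 (GCA, Ala): 3 synonymous substitutions.
Codon 2 (UCA, Ser): 3 synonymous substitutions.
Total: 3 + 3 = 6.

6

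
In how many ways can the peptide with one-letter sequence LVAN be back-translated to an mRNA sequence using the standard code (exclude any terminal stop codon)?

Leu: 6 codons.
Val: 4 codons.
Ala: 4 codons.
Asn: 2 codons.
6 × 4 × 4 × 2 = 192.

192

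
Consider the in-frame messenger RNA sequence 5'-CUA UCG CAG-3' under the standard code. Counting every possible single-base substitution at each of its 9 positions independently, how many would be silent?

8

Codon 1 (CUA, Leu): 4 synonymous substitutions.
Codon 2 (UCG, Ser): 3 synonymous substitutions.
Codon 3 (CAG, Gln): 1 synonymous substitution.
Total: 4 + 3 + 1 = 8.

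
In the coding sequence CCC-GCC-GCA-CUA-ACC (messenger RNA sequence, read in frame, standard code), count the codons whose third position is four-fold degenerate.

5

Codon 1 CCC (Pro): third position 4-fold.
Codon 2 GCC (Ala): third position 4-fold.
Codon 3 GCA (Ala): third position 4-fold.
Codon 4 CUA (Leu): third position 4-fold.
Codon 5 ACC (Thr): third position 4-fold.
Four-fold degenerate third positions: 5.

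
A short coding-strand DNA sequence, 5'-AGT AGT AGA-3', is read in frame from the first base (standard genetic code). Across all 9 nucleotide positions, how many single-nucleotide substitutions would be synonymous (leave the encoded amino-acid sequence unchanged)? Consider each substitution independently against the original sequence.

Codon 1 (AGT, Ser): 1 synonymous substitution.
Codon 2 (AGT, Ser): 1 synonymous substitution.
Codon 3 (AGA, Arg): 2 synonymous substitutions.
Total: 1 + 1 + 2 = 4.

4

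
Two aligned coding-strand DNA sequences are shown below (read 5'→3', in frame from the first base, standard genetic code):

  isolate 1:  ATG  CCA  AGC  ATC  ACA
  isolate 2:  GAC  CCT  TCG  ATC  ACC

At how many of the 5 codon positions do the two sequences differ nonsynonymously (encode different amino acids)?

Codon 1: ATG Met / GAC Asp — nonsynonymous.
Codon 2: CCA Pro / CCT Pro — synonymous.
Codon 3: AGC Ser / TCG Ser — synonymous.
Codon 4: ATC Ile / ATC Ile — identical.
Codon 5: ACA Thr / ACC Thr — synonymous.
Nonsynonymous differences: 1.

1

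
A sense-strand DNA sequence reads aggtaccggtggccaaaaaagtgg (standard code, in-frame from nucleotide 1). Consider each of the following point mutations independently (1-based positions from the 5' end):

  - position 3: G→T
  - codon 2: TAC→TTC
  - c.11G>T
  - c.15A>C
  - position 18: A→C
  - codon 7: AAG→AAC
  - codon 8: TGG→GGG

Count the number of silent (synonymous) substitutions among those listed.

1

Codon 1: AGG (Arg) → AGT (Ser) — missense.
Codon 2: TAC (Tyr) → TTC (Phe) — missense.
Codon 4: TGG (Trp) → TTG (Leu) — missense.
Codon 5: CCA (Pro) → CCC (Pro) — synonymous.
Codon 6: AAA (Lys) → AAC (Asn) — missense.
Codon 7: AAG (Lys) → AAC (Asn) — missense.
Codon 8: TGG (Trp) → GGG (Gly) — missense.
Synonymous: 1 of 7.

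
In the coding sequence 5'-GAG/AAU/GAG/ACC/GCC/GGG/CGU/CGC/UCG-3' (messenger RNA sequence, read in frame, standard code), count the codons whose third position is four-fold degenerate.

Codon 1 GAG (Glu): third position 2-fold.
Codon 2 AAU (Asn): third position 2-fold.
Codon 3 GAG (Glu): third position 2-fold.
Codon 4 ACC (Thr): third position 4-fold.
Codon 5 GCC (Ala): third position 4-fold.
Codon 6 GGG (Gly): third position 4-fold.
Codon 7 CGU (Arg): third position 4-fold.
Codon 8 CGC (Arg): third position 4-fold.
Codon 9 UCG (Ser): third position 4-fold.
Four-fold degenerate third positions: 6.

6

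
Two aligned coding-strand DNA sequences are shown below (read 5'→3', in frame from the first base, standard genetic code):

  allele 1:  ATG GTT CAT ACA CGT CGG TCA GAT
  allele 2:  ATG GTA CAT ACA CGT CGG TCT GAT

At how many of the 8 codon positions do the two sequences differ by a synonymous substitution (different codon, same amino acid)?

Codon 1: ATG Met / ATG Met — identical.
Codon 2: GTT Val / GTA Val — synonymous.
Codon 3: CAT His / CAT His — identical.
Codon 4: ACA Thr / ACA Thr — identical.
Codon 5: CGT Arg / CGT Arg — identical.
Codon 6: CGG Arg / CGG Arg — identical.
Codon 7: TCA Ser / TCT Ser — synonymous.
Codon 8: GAT Asp / GAT Asp — identical.
Synonymous differences: 2.

2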